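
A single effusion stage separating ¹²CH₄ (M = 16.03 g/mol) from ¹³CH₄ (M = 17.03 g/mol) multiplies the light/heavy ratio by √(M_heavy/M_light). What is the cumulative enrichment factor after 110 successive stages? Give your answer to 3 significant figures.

27.9

Overall factor = α^110 with α = √(17.03/16.03), i.e. (17.03/16.03)^(110/2).
= 1.06238^55 = 27.9.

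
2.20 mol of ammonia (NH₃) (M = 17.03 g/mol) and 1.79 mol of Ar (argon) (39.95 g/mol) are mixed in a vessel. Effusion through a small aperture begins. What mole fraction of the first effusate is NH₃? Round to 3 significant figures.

Effusion rate of each component ∝ n_i/√M_i (partial pressure × 1/√M).
x_NH₃(eff) = (n_NH₃/√M_NH₃) / (n_NH₃/√M_NH₃ + n_Ar/√M_Ar)
= (2.20/√17.03) / (2.20/√17.03 + 1.79/√39.95) = 0.5331/(0.5331 + 0.2832) = 0.653.

0.653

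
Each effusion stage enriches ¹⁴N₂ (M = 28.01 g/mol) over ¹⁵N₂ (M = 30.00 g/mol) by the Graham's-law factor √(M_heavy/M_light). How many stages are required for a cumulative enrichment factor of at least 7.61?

60

With α = √(30.00/28.01) per stage, ln α = ½ ln(1.07105) = 0.03432.
Need α^N ≥ 7.61 ⇒ N ≥ ln(7.61) / ln α = 2.029 / 0.03432 = 59.14.
Minimum whole number of stages: N = 60.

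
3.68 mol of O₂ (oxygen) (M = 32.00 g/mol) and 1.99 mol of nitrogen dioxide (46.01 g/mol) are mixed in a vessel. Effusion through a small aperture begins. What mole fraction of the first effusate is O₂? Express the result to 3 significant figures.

0.689

Each component's effusion rate ∝ (its partial pressure)·(1/√M) ∝ n_i/√M_i.
So x_O₂ in the escaping gas = (n_O₂/√M_O₂) / Σ(n_i/√M_i)
= (3.68/√32.00) / (3.68/√32.00 + 1.99/√46.01) = 0.6505/(0.6505 + 0.2934) = 0.689.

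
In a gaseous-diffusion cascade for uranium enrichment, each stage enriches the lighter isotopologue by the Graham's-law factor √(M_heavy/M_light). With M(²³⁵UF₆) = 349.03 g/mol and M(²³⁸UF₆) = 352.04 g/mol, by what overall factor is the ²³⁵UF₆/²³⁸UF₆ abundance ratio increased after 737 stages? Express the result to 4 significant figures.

After 737 stages the ratio has grown by (√(352.04/349.03))^737 = (352.04/349.03)^(737/2).
= 1.00862^(737/2) = 23.67.

23.67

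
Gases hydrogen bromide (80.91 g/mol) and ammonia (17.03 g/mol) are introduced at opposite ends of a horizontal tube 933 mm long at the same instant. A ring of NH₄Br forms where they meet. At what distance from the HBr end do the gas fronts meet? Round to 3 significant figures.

293 mm

The fronts meet when d_HBr + d_NH₃ = L with d_HBr/d_NH₃ = √(M_NH₃/M_HBr) (Graham's law). Here √(M_NH₃/M_HBr) = √(17.03/80.91) = 0.4588.
With d_HBr + d_NH₃ = 933 mm, d_NH₃ = 933/(1 + 0.4588) = 639.6 mm.
d_HBr = 933 − 639.6 = 293 mm.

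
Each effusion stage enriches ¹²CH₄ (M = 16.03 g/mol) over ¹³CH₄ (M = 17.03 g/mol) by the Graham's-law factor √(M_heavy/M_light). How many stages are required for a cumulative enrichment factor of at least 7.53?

With α = √(17.03/16.03) per stage, ln α = ½ ln(1.06238) = 0.03026.
Need α^N ≥ 7.53 ⇒ N ≥ ln(7.53) / ln α = 2.019 / 0.03026 = 66.72.
Rounding up, N = 67 stages.

67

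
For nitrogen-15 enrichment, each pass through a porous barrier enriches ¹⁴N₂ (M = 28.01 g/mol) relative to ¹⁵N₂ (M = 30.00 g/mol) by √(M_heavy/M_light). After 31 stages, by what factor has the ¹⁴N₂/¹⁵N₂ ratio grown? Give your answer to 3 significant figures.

2.90

After 31 stages the ratio has grown by (√(30.00/28.01))^31 = (30.00/28.01)^(31/2).
= 1.07105^(31/2) = 2.90.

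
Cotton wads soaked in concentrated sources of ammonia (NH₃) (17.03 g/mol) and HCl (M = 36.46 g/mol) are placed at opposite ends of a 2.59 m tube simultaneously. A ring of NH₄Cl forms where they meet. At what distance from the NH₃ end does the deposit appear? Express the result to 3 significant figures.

Distances travelled in equal time are proportional to diffusion rates, so d_NH₃/d_HCl = √(M_HCl/M_NH₃) = √(36.46/17.03) = 1.463.
With d_NH₃ + d_HCl = 2.59 m, d_HCl = 2.59/(1 + 1.463) = 1.051 m.
d_NH₃ = 2.59 − 1.051 = 1.54 m.

1.54 m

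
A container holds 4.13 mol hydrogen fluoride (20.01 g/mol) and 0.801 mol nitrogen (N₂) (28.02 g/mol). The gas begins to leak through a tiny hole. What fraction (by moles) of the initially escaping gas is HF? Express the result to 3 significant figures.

0.859

Effusion rate of each component ∝ n_i/√M_i (partial pressure × 1/√M).
Mole fraction of HF in the effusate = (n_HF/√M_HF) / (n_HF/√M_HF + n_N₂/√M_N₂)
= (4.13/√20.01) / (4.13/√20.01 + 0.801/√28.02) = 0.9233/(0.9233 + 0.1513) = 0.859.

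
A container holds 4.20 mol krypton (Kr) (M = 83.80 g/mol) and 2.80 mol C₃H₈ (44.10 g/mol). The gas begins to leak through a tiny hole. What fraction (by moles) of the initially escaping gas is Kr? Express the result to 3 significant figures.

0.521

Rate_i ∝ x_i/√M_i (Graham's law weighted by mole fraction), so the effusate composition follows n_i/√M_i.
x_Kr(eff) = (n_Kr/√M_Kr) / (n_Kr/√M_Kr + n_C₃H₈/√M_C₃H₈)
= (4.20/√83.80) / (4.20/√83.80 + 2.80/√44.10) = 0.4588/(0.4588 + 0.4216) = 0.521.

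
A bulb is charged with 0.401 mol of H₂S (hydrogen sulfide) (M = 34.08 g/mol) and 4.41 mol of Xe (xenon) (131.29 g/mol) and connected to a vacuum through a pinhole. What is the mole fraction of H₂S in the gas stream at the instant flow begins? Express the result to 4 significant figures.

Effusion rate of each component ∝ n_i/√M_i (partial pressure × 1/√M).
x_H₂S(eff) = (n_H₂S/√M_H₂S) / (n_H₂S/√M_H₂S + n_Xe/√M_Xe)
= (0.401/√34.08) / (0.401/√34.08 + 4.41/√131.29) = 0.06869/(0.06869 + 0.3849) = 0.1514.

0.1514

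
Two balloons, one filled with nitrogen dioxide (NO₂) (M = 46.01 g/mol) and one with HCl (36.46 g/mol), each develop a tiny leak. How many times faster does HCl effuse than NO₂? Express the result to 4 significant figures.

Since effusion rate ∝ 1/√M, rate_HCl/rate_NO₂ = √(M_NO₂/M_HCl) = √(46.01/36.46) = √1.262 = 1.123.

1.123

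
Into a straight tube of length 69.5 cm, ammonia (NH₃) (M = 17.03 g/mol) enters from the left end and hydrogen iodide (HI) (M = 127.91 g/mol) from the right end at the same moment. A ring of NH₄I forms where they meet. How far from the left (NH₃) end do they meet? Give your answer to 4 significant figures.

50.92 cm

Graham's law gives d_NH₃/d_HI = rate_NH₃/rate_HI = √(M_HI/M_NH₃) = √(127.91/17.03) = 2.741.
With d_NH₃ + d_HI = 69.5 cm, d_HI = 69.5/(1 + 2.741) = 18.58 cm.
d_NH₃ = 69.5 − 18.58 = 50.92 cm.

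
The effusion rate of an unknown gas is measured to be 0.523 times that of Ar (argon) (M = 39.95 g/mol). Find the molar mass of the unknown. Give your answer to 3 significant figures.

146 g/mol

Using Graham's law: rate_X/rate_Ar = √(M_Ar/M_X).
0.523 = √(39.95/M_X)
M_X = 39.95 / 0.523² = 39.95 / 0.2735 = 146 g/mol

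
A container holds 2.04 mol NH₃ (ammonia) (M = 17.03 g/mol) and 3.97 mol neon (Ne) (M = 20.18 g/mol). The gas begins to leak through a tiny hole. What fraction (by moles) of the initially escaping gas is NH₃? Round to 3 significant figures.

0.359

Each component's effusion rate ∝ (its partial pressure)·(1/√M) ∝ n_i/√M_i.
Mole fraction of NH₃ in the effusate = (n_NH₃/√M_NH₃) / (n_NH₃/√M_NH₃ + n_Ne/√M_Ne)
= (2.04/√17.03) / (2.04/√17.03 + 3.97/√20.18) = 0.4943/(0.4943 + 0.8838) = 0.359.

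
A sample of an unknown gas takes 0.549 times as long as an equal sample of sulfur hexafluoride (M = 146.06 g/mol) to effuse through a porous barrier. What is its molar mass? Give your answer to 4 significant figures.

44.02 g/mol

By Graham's law, t_X/t_SF₆ = √(M_X/M_SF₆).
0.549 = √(M_X/146.06)
M_X = 146.06 × 0.549² = 146.06 × 0.3014 = 44.02 g/mol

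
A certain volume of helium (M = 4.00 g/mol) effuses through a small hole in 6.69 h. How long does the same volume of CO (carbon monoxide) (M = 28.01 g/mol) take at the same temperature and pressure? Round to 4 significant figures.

From Graham's law, t_CO/t_He = √(M_CO/M_He) = √(28.01/4.00) = √7.003 = 2.646.
So the time for CO is 6.69 × 2.646 = 17.70 h.

17.70 h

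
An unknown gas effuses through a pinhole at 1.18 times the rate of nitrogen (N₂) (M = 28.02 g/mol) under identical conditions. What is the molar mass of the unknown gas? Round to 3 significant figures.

Since effusion rate ∝ 1/√M, rate_X/rate_N₂ = √(M_N₂/M_X).
1.18 = √(28.02/M_X)
M_X = 28.02 / 1.18² = 28.02 / 1.392 = 20.1 g/mol

20.1 g/mol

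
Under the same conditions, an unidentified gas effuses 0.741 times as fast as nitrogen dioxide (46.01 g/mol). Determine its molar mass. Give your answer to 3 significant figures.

Using Graham's law: rate_X/rate_NO₂ = √(M_NO₂/M_X).
0.741 = √(46.01/M_X)
M_X = 46.01 / 0.741² = 46.01 / 0.5491 = 83.8 g/mol

83.8 g/mol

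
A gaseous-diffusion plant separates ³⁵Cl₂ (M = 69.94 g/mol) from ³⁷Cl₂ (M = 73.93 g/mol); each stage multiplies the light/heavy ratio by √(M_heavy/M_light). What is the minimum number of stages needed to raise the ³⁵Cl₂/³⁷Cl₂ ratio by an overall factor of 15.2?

With α = √(73.93/69.94) per stage, ln α = ½ ln(1.05705) = 0.02774.
Need α^N ≥ 15.2 ⇒ N ≥ ln(15.2) / ln α = 2.721 / 0.02774 = 98.10.
So at least 99 stages are needed.

99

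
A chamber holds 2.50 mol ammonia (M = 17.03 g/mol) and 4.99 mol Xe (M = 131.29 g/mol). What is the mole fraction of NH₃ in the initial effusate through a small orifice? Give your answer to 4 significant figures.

0.5818

Effusion rate of each component ∝ n_i/√M_i (partial pressure × 1/√M).
Mole fraction of NH₃ in the effusate = (n_NH₃/√M_NH₃) / (n_NH₃/√M_NH₃ + n_Xe/√M_Xe)
= (2.50/√17.03) / (2.50/√17.03 + 4.99/√131.29) = 0.6058/(0.6058 + 0.4355) = 0.5818.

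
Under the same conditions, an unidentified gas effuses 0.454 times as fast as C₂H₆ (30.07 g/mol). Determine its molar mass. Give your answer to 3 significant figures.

146 g/mol

Graham's law gives rate_X/rate_C₂H₆ = √(M_C₂H₆/M_X).
0.454 = √(30.07/M_X)
M_X = 30.07 / 0.454² = 30.07 / 0.2061 = 146 g/mol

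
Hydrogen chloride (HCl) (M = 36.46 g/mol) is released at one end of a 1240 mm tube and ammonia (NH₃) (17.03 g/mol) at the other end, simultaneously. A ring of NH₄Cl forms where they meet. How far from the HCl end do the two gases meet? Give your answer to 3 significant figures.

Distances travelled in equal time are proportional to diffusion rates, so d_HCl/d_NH₃ = √(M_NH₃/M_HCl) = √(17.03/36.46) = 0.6834.
With d_HCl + d_NH₃ = 1240 mm, d_NH₃ = 1240/(1 + 0.6834) = 736.6 mm.
d_HCl = 1240 − 736.6 = 503 mm.

503 mm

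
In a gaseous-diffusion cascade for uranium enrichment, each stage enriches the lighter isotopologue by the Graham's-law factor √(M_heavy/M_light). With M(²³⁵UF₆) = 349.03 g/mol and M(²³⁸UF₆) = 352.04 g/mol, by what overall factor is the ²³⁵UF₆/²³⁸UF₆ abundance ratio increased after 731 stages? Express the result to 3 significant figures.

The single-stage factor is √(M_heavy/M_light), so 731 stages give [√(352.04/349.03)]^731 = (352.04/349.03)^(731/2).
= 1.00862^(731/2) = 23.1.

23.1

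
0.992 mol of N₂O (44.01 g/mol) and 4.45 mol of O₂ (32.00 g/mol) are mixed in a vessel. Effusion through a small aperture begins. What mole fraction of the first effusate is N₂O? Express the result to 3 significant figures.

Effusion rate of each component ∝ n_i/√M_i (partial pressure × 1/√M).
Mole fraction of N₂O in the effusate = (n_N₂O/√M_N₂O) / (n_N₂O/√M_N₂O + n_O₂/√M_O₂)
= (0.992/√44.01) / (0.992/√44.01 + 4.45/√32.00) = 0.1495/(0.1495 + 0.7867) = 0.160.

0.160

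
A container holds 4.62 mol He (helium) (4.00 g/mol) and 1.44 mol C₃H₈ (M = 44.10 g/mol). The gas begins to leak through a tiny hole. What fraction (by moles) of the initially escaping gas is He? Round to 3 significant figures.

The effusion rate of species i is ∝ p_i/√M_i ∝ n_i/√M_i.
x_He(eff) = (n_He/√M_He) / (n_He/√M_He + n_C₃H₈/√M_C₃H₈)
= (4.62/√4.00) / (4.62/√4.00 + 1.44/√44.10) = 2.310/(2.310 + 0.2168) = 0.914.

0.914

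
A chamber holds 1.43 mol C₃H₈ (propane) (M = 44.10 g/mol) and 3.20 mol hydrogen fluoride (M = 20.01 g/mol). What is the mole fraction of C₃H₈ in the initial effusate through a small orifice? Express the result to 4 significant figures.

Effusion rate of each component ∝ n_i/√M_i (partial pressure × 1/√M).
So x_C₃H₈ in the escaping gas = (n_C₃H₈/√M_C₃H₈) / Σ(n_i/√M_i)
= (1.43/√44.10) / (1.43/√44.10 + 3.20/√20.01) = 0.2153/(0.2153 + 0.7154) = 0.2314.

0.2314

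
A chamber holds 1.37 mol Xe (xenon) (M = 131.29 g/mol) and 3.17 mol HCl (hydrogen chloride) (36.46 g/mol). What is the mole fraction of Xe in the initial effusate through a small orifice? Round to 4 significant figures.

Rate_i ∝ x_i/√M_i (Graham's law weighted by mole fraction), so the effusate composition follows n_i/√M_i.
x_Xe(eff) = (n_Xe/√M_Xe) / (n_Xe/√M_Xe + n_HCl/√M_HCl)
= (1.37/√131.29) / (1.37/√131.29 + 3.17/√36.46) = 0.1196/(0.1196 + 0.5250) = 0.1855.

0.1855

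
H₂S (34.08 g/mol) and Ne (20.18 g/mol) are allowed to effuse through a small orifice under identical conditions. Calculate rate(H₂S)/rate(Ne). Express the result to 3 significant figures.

Using Graham's law: rate_H₂S/rate_Ne = √(M_Ne/M_H₂S) = √(20.18/34.08) = √0.5921 = 0.770.

0.770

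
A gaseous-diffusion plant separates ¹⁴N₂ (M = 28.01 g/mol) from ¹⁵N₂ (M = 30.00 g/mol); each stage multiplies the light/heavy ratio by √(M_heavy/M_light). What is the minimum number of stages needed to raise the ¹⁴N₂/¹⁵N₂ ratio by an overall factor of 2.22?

With α = √(30.00/28.01) per stage, ln α = ½ ln(1.07105) = 0.03432.
Need α^N ≥ 2.22 ⇒ N ≥ ln(2.22) / ln α = 0.7975 / 0.03432 = 23.24.
Minimum whole number of stages: N = 24.

24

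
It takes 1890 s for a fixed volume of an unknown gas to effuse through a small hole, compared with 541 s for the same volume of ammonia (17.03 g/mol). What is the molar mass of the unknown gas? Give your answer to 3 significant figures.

208 g/mol

Graham's law gives t_X/t_NH₃ = √(M_X/M_NH₃).
1890/541 = 3.494 = √(M_X/17.03)
M_X = 17.03 × 3.494² = 17.03 × 12.20 = 208 g/mol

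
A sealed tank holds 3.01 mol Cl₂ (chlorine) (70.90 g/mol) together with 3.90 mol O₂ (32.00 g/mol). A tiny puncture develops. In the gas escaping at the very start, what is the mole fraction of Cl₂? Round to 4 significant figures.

Rate_i ∝ x_i/√M_i (Graham's law weighted by mole fraction), so the effusate composition follows n_i/√M_i.
So x_Cl₂ in the escaping gas = (n_Cl₂/√M_Cl₂) / Σ(n_i/√M_i)
= (3.01/√70.90) / (3.01/√70.90 + 3.90/√32.00) = 0.3575/(0.3575 + 0.6894) = 0.3415.

0.3415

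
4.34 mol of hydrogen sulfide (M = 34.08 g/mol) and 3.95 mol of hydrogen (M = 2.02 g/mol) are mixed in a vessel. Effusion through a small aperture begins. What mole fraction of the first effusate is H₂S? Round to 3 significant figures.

Each component's effusion rate ∝ (its partial pressure)·(1/√M) ∝ n_i/√M_i.
x_H₂S(eff) = (n_H₂S/√M_H₂S) / (n_H₂S/√M_H₂S + n_H₂/√M_H₂)
= (4.34/√34.08) / (4.34/√34.08 + 3.95/√2.02) = 0.7434/(0.7434 + 2.779) = 0.211.

0.211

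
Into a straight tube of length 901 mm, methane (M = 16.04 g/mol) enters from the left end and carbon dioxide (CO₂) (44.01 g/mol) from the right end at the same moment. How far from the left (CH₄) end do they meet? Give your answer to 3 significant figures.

The fronts meet when d_CH₄ + d_CO₂ = L with d_CH₄/d_CO₂ = √(M_CO₂/M_CH₄) (Graham's law). Here √(M_CO₂/M_CH₄) = √(44.01/16.04) = 1.656.
With d_CH₄ + d_CO₂ = 901 mm, d_CO₂ = 901/(1 + 1.656) = 339.2 mm.
d_CH₄ = 901 − 339.2 = 562 mm.

562 mm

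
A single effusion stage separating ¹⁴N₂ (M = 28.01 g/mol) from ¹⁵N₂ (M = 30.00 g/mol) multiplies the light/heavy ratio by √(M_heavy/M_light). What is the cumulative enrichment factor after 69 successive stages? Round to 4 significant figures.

10.68

Each stage multiplies the ratio by α = √(30.00/28.01), so after 69 stages the overall factor is α^69 = (30.00/28.01)^(69/2).
= 1.07105^(69/2) = 10.68.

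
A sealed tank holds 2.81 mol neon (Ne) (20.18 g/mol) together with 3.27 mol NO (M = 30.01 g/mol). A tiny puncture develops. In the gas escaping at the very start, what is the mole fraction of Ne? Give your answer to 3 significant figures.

Effusion rate of each component ∝ n_i/√M_i (partial pressure × 1/√M).
x_Ne(eff) = (n_Ne/√M_Ne) / (n_Ne/√M_Ne + n_NO/√M_NO)
= (2.81/√20.18) / (2.81/√20.18 + 3.27/√30.01) = 0.6255/(0.6255 + 0.5969) = 0.512.

0.512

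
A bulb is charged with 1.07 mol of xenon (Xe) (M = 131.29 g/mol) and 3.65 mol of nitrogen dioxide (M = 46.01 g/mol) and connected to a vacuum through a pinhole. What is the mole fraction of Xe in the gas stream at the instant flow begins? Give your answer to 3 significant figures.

0.148

Each component's effusion rate ∝ (its partial pressure)·(1/√M) ∝ n_i/√M_i.
Mole fraction of Xe in the effusate = (n_Xe/√M_Xe) / (n_Xe/√M_Xe + n_NO₂/√M_NO₂)
= (1.07/√131.29) / (1.07/√131.29 + 3.65/√46.01) = 0.09338/(0.09338 + 0.5381) = 0.148.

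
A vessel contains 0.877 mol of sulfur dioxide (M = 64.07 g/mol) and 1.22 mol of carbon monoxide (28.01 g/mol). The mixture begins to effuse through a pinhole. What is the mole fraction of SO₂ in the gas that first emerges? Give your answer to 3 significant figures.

Effusion rate of each component ∝ n_i/√M_i (partial pressure × 1/√M).
Mole fraction of SO₂ in the effusate = (n_SO₂/√M_SO₂) / (n_SO₂/√M_SO₂ + n_CO/√M_CO)
= (0.877/√64.07) / (0.877/√64.07 + 1.22/√28.01) = 0.1096/(0.1096 + 0.2305) = 0.322.

0.322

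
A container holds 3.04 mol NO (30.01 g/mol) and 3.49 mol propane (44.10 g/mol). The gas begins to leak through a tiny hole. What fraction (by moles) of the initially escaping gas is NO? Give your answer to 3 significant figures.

0.514

Rate_i ∝ x_i/√M_i (Graham's law weighted by mole fraction), so the effusate composition follows n_i/√M_i.
So x_NO in the escaping gas = (n_NO/√M_NO) / Σ(n_i/√M_i)
= (3.04/√30.01) / (3.04/√30.01 + 3.49/√44.10) = 0.5549/(0.5549 + 0.5255) = 0.514.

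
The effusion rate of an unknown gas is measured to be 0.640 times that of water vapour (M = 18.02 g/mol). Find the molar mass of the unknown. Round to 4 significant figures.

43.99 g/mol

Since effusion rate ∝ 1/√M, rate_X/rate_H₂O = √(M_H₂O/M_X).
0.640 = √(18.02/M_X)
M_X = 18.02 / 0.640² = 18.02 / 0.4096 = 43.99 g/mol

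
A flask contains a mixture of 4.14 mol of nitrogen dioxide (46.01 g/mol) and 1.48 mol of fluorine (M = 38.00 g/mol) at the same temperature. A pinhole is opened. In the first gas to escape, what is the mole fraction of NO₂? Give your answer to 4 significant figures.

0.7177

Each component's effusion rate ∝ (its partial pressure)·(1/√M) ∝ n_i/√M_i.
Mole fraction of NO₂ in the effusate = (n_NO₂/√M_NO₂) / (n_NO₂/√M_NO₂ + n_F₂/√M_F₂)
= (4.14/√46.01) / (4.14/√46.01 + 1.48/√38.00) = 0.6103/(0.6103 + 0.2401) = 0.7177.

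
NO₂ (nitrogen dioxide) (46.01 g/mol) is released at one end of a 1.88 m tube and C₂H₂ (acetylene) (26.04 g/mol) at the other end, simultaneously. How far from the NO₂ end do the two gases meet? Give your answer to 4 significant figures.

Graham's law gives d_NO₂/d_C₂H₂ = rate_NO₂/rate_C₂H₂ = √(M_C₂H₂/M_NO₂) = √(26.04/46.01) = 0.7523.
With d_NO₂ + d_C₂H₂ = 1.88 m, d_C₂H₂ = 1.88/(1 + 0.7523) = 1.073 m.
d_NO₂ = 1.88 − 1.073 = 0.8071 m.

0.8071 m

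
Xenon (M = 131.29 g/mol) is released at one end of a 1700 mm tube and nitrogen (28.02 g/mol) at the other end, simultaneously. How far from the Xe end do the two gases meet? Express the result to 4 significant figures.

537.2 mm

In equal time, each gas travels a distance ∝ its rate ∝ 1/√M, so d_Xe/d_N₂ = √(M_N₂/M_Xe) = √(28.02/131.29) = 0.4620.
With d_Xe + d_N₂ = 1700 mm, d_N₂ = 1700/(1 + 0.4620) = 1163 mm.
d_Xe = 1700 − 1163 = 537.2 mm.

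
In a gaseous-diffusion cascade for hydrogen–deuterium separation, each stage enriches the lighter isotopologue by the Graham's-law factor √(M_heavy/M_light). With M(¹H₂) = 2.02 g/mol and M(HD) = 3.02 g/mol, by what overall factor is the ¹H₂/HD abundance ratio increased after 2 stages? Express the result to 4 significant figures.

1.495

Each stage multiplies the ratio by α = √(3.02/2.02), so after 2 stages the overall factor is α^2 = (3.02/2.02)^(2/2).
= 1.49505^1 = 1.495.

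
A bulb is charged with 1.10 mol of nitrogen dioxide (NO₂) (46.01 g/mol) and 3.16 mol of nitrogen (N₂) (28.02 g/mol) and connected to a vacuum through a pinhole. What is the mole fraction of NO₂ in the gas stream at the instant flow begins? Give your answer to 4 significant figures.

Each component's effusion rate ∝ (its partial pressure)·(1/√M) ∝ n_i/√M_i.
Mole fraction of NO₂ in the effusate = (n_NO₂/√M_NO₂) / (n_NO₂/√M_NO₂ + n_N₂/√M_N₂)
= (1.10/√46.01) / (1.10/√46.01 + 3.16/√28.02) = 0.1622/(0.1622 + 0.5970) = 0.2136.

0.2136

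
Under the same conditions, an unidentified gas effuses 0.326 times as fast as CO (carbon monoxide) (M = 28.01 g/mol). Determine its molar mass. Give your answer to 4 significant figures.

Using Graham's law: rate_X/rate_CO = √(M_CO/M_X).
0.326 = √(28.01/M_X)
M_X = 28.01 / 0.326² = 28.01 / 0.1063 = 263.6 g/mol

263.6 g/mol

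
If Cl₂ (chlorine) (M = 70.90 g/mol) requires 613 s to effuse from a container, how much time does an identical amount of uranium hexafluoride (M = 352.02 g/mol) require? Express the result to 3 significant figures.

1370 s

By Graham's law, t_UF₆/t_Cl₂ = √(M_UF₆/M_Cl₂) = √(352.02/70.90) = √4.965 = 2.228.
So the time for UF₆ is 613 × 2.228 = 1370 s.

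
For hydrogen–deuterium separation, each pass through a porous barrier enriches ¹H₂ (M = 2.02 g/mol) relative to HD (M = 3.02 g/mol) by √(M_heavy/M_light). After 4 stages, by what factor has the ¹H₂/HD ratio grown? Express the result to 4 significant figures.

2.235

Overall factor = α^4 with α = √(3.02/2.02), i.e. (3.02/2.02)^(4/2).
= 1.49505^2 = 2.235.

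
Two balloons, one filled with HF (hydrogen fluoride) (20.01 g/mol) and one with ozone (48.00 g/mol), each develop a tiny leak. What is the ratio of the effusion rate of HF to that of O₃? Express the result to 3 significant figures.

Using Graham's law: rate_HF/rate_O₃ = √(M_O₃/M_HF) = √(48.00/20.01) = √2.399 = 1.55.

1.55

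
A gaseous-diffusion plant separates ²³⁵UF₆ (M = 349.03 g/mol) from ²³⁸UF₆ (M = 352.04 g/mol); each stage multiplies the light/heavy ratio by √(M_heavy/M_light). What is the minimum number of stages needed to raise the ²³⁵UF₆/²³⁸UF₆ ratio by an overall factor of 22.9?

With α = √(352.04/349.03) per stage, ln α = ½ ln(1.00862) = 0.004293.
Need α^N ≥ 22.9 ⇒ N ≥ ln(22.9) / ln α = 3.131 / 0.004293 = 729.28.
So at least 730 stages are needed.

730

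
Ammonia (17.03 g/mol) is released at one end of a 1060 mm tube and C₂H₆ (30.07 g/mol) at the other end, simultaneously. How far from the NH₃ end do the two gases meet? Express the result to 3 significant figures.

Graham's law gives d_NH₃/d_C₂H₆ = rate_NH₃/rate_C₂H₆ = √(M_C₂H₆/M_NH₃) = √(30.07/17.03) = 1.329.
With d_NH₃ + d_C₂H₆ = 1060 mm, d_C₂H₆ = 1060/(1 + 1.329) = 455.2 mm.
d_NH₃ = 1060 − 455.2 = 605 mm.

605 mm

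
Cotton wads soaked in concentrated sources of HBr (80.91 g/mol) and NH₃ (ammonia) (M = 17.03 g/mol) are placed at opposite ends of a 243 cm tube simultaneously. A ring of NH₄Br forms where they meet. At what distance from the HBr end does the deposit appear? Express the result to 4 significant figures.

The fronts meet when d_HBr + d_NH₃ = L with d_HBr/d_NH₃ = √(M_NH₃/M_HBr) (Graham's law). Here √(M_NH₃/M_HBr) = √(17.03/80.91) = 0.4588.
With d_HBr + d_NH₃ = 243 cm, d_NH₃ = 243/(1 + 0.4588) = 166.6 cm.
d_HBr = 243 − 166.6 = 76.42 cm.

76.42 cm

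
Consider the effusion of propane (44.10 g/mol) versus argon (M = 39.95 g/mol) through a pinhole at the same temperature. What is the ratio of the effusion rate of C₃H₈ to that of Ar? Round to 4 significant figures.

By Graham's law, rate_C₃H₈/rate_Ar = √(M_Ar/M_C₃H₈) = √(39.95/44.10) = √0.9059 = 0.9518.

0.9518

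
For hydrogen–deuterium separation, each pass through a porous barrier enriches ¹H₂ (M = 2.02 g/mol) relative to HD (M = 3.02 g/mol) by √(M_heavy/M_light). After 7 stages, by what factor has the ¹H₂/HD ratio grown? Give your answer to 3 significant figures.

4.09

After 7 stages the ratio has grown by (√(3.02/2.02))^7 = (3.02/2.02)^(7/2).
= 1.49505^(7/2) = 4.09.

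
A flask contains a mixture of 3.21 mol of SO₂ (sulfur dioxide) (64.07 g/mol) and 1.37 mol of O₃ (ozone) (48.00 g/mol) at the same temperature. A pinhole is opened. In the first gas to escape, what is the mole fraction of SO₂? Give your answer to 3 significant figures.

Each component's effusion rate ∝ (its partial pressure)·(1/√M) ∝ n_i/√M_i.
x_SO₂(eff) = (n_SO₂/√M_SO₂) / (n_SO₂/√M_SO₂ + n_O₃/√M_O₃)
= (3.21/√64.07) / (3.21/√64.07 + 1.37/√48.00) = 0.4010/(0.4010 + 0.1977) = 0.670.

0.670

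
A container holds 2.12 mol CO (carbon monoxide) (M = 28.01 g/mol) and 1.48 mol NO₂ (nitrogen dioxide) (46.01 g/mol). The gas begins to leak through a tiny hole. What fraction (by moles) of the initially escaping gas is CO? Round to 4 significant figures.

The effusion rate of species i is ∝ p_i/√M_i ∝ n_i/√M_i.
Mole fraction of CO in the effusate = (n_CO/√M_CO) / (n_CO/√M_CO + n_NO₂/√M_NO₂)
= (2.12/√28.01) / (2.12/√28.01 + 1.48/√46.01) = 0.4006/(0.4006 + 0.2182) = 0.6474.

0.6474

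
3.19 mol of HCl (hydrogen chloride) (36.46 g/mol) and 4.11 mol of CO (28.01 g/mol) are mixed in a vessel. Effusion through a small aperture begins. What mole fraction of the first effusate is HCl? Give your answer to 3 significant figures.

Rate_i ∝ x_i/√M_i (Graham's law weighted by mole fraction), so the effusate composition follows n_i/√M_i.
Mole fraction of HCl in the effusate = (n_HCl/√M_HCl) / (n_HCl/√M_HCl + n_CO/√M_CO)
= (3.19/√36.46) / (3.19/√36.46 + 4.11/√28.01) = 0.5283/(0.5283 + 0.7766) = 0.405.

0.405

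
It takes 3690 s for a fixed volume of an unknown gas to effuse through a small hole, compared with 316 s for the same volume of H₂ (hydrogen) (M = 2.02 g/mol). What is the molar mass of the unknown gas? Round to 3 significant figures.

From Graham's law, t_X/t_H₂ = √(M_X/M_H₂).
3690/316 = 11.68 = √(M_X/2.02)
M_X = 2.02 × 11.68² = 2.02 × 136.4 = 275 g/mol

275 g/mol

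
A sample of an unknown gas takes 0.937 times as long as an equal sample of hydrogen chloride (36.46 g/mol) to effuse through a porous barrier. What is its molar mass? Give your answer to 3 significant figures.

32.0 g/mol

Using Graham's law: t_X/t_HCl = √(M_X/M_HCl).
0.937 = √(M_X/36.46)
M_X = 36.46 × 0.937² = 36.46 × 0.8780 = 32.0 g/mol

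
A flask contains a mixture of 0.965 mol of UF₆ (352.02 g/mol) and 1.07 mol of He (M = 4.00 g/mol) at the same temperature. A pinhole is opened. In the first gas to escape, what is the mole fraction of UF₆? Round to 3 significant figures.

Rate_i ∝ x_i/√M_i (Graham's law weighted by mole fraction), so the effusate composition follows n_i/√M_i.
Mole fraction of UF₆ in the effusate = (n_UF₆/√M_UF₆) / (n_UF₆/√M_UF₆ + n_He/√M_He)
= (0.965/√352.02) / (0.965/√352.02 + 1.07/√4.00) = 0.05143/(0.05143 + 0.5350) = 0.0877.

0.0877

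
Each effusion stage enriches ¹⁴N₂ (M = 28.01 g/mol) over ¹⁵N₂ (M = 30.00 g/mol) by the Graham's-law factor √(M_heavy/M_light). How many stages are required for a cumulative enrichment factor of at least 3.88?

40

With α = √(30.00/28.01) per stage, ln α = ½ ln(1.07105) = 0.03432.
Need α^N ≥ 3.88 ⇒ N ≥ ln(3.88) / ln α = 1.356 / 0.03432 = 39.51.
So at least 40 stages are needed.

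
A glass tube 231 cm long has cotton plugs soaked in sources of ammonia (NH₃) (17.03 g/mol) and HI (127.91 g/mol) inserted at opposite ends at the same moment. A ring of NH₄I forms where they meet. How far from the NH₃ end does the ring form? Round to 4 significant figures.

Distances travelled in equal time are proportional to diffusion rates, so d_NH₃/d_HI = √(M_HI/M_NH₃) = √(127.91/17.03) = 2.741.
With d_NH₃ + d_HI = 231 cm, d_HI = 231/(1 + 2.741) = 61.75 cm.
d_NH₃ = 231 − 61.75 = 169.2 cm.

169.2 cm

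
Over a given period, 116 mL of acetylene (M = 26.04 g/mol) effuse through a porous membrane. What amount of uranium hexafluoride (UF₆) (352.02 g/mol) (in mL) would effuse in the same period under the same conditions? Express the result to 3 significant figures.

From Graham's law, rate_UF₆/rate_C₂H₂ = √(M_C₂H₂/M_UF₆) = √(26.04/352.02) = √0.07397 = 0.2720.
So the volume for UF₆ is 116 × 0.2720 = 31.5 mL.

31.5 mL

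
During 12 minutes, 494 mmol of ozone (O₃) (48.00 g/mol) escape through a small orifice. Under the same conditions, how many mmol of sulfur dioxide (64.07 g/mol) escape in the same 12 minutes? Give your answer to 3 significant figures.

428 mmol

Since effusion rate ∝ 1/√M, rate_SO₂/rate_O₃ = √(M_O₃/M_SO₂) = √(48.00/64.07) = √0.7492 = 0.8656.
So the amount for SO₂ is 494 × 0.8656 = 428 mmol.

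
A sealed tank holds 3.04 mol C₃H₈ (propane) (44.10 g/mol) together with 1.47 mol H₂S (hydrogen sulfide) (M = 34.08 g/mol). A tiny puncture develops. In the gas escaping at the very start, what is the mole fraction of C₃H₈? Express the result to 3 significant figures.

0.645

Rate_i ∝ x_i/√M_i (Graham's law weighted by mole fraction), so the effusate composition follows n_i/√M_i.
Mole fraction of C₃H₈ in the effusate = (n_C₃H₈/√M_C₃H₈) / (n_C₃H₈/√M_C₃H₈ + n_H₂S/√M_H₂S)
= (3.04/√44.10) / (3.04/√44.10 + 1.47/√34.08) = 0.4578/(0.4578 + 0.2518) = 0.645.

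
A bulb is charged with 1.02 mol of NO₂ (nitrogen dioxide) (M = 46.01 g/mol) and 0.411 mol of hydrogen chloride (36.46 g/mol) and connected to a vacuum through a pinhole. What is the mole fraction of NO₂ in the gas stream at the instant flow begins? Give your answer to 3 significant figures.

Each component's effusion rate ∝ (its partial pressure)·(1/√M) ∝ n_i/√M_i.
Mole fraction of NO₂ in the effusate = (n_NO₂/√M_NO₂) / (n_NO₂/√M_NO₂ + n_HCl/√M_HCl)
= (1.02/√46.01) / (1.02/√46.01 + 0.411/√36.46) = 0.1504/(0.1504 + 0.06807) = 0.688.

0.688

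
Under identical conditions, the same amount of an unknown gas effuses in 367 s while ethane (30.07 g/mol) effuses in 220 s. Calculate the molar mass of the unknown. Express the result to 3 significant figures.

83.7 g/mol

Graham's law gives t_X/t_C₂H₆ = √(M_X/M_C₂H₆).
367/220 = 1.668 = √(M_X/30.07)
M_X = 30.07 × 1.668² = 30.07 × 2.783 = 83.7 g/mol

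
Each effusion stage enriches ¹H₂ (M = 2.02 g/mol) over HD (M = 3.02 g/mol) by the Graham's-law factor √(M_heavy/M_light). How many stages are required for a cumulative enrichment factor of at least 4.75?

Per stage α = (3.02/2.02)^(1/2) = 1.49505^0.5, giving ln α = 0.2011.
Need α^N ≥ 4.75 ⇒ N ≥ ln(4.75) / ln α = 1.558 / 0.2011 = 7.75.
Minimum whole number of stages: N = 8.

8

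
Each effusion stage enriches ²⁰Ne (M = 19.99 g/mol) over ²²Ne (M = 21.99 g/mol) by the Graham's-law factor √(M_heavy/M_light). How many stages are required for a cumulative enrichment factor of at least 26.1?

Per stage α = (21.99/19.99)^(1/2) = 1.10005^0.5, giving ln α = 0.04768.
Need α^N ≥ 26.1 ⇒ N ≥ ln(26.1) / ln α = 3.262 / 0.04768 = 68.42.
Minimum whole number of stages: N = 69.

69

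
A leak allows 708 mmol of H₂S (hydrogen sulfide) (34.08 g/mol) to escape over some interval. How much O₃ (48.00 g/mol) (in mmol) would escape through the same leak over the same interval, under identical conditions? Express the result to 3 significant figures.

By Graham's law, rate_O₃/rate_H₂S = √(M_H₂S/M_O₃) = √(34.08/48.00) = √0.7100 = 0.8426.
So the amount for O₃ is 708 × 0.8426 = 597 mmol.

597 mmol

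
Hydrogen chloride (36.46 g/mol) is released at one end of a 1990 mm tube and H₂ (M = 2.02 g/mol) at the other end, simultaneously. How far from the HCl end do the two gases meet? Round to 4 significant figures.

379.2 mm

The fronts meet when d_HCl + d_H₂ = L with d_HCl/d_H₂ = √(M_H₂/M_HCl) (Graham's law). Here √(M_H₂/M_HCl) = √(2.02/36.46) = 0.2354.
With d_HCl + d_H₂ = 1990 mm, d_H₂ = 1990/(1 + 0.2354) = 1611 mm.
d_HCl = 1990 − 1611 = 379.2 mm.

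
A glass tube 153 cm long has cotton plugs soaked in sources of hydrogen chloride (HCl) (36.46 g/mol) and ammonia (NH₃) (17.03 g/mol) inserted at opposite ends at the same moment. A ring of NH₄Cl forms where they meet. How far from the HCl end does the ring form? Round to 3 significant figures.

In equal time, each gas travels a distance ∝ its rate ∝ 1/√M, so d_HCl/d_NH₃ = √(M_NH₃/M_HCl) = √(17.03/36.46) = 0.6834.
With d_HCl + d_NH₃ = 153 cm, d_NH₃ = 153/(1 + 0.6834) = 90.89 cm.
d_HCl = 153 − 90.89 = 62.1 cm.

62.1 cm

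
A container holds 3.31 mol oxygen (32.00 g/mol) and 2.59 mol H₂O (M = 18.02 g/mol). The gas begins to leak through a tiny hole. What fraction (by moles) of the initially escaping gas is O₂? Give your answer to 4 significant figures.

0.4895

Effusion rate of each component ∝ n_i/√M_i (partial pressure × 1/√M).
So x_O₂ in the escaping gas = (n_O₂/√M_O₂) / Σ(n_i/√M_i)
= (3.31/√32.00) / (3.31/√32.00 + 2.59/√18.02) = 0.5851/(0.5851 + 0.6101) = 0.4895.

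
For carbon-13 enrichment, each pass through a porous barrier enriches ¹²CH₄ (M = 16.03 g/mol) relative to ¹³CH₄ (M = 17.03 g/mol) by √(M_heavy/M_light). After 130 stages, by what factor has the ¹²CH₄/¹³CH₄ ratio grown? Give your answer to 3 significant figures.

51.1

Overall factor = α^130 with α = √(17.03/16.03), i.e. (17.03/16.03)^(130/2).
= 1.06238^65 = 51.1.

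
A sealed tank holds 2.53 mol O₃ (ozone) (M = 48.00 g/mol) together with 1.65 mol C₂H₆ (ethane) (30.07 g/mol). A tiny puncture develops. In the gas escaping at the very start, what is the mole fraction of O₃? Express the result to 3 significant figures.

Effusion rate of each component ∝ n_i/√M_i (partial pressure × 1/√M).
Mole fraction of O₃ in the effusate = (n_O₃/√M_O₃) / (n_O₃/√M_O₃ + n_C₂H₆/√M_C₂H₆)
= (2.53/√48.00) / (2.53/√48.00 + 1.65/√30.07) = 0.3652/(0.3652 + 0.3009) = 0.548.

0.548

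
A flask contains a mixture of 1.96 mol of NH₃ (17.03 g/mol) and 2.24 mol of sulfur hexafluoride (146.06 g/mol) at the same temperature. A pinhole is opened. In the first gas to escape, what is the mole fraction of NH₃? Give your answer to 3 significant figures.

The effusion rate of species i is ∝ p_i/√M_i ∝ n_i/√M_i.
Mole fraction of NH₃ in the effusate = (n_NH₃/√M_NH₃) / (n_NH₃/√M_NH₃ + n_SF₆/√M_SF₆)
= (1.96/√17.03) / (1.96/√17.03 + 2.24/√146.06) = 0.4750/(0.4750 + 0.1853) = 0.719.

0.719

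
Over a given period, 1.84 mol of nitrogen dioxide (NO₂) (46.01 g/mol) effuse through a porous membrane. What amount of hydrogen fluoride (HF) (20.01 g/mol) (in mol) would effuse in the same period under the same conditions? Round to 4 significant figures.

2.790 mol

Graham's law gives rate_HF/rate_NO₂ = √(M_NO₂/M_HF) = √(46.01/20.01) = √2.299 = 1.516.
So the amount for HF is 1.84 × 1.516 = 2.790 mol.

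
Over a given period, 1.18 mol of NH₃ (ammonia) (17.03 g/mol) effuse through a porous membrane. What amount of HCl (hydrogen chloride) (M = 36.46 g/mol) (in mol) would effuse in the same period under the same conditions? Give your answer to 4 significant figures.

Since effusion rate ∝ 1/√M, rate_HCl/rate_NH₃ = √(M_NH₃/M_HCl) = √(17.03/36.46) = √0.4671 = 0.6834.
So the amount for HCl is 1.18 × 0.6834 = 0.8065 mol.

0.8065 mol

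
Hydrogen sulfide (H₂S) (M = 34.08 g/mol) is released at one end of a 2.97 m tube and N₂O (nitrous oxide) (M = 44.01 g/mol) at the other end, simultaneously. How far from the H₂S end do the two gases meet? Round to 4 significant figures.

In equal time, each gas travels a distance ∝ its rate ∝ 1/√M, so d_H₂S/d_N₂O = √(M_N₂O/M_H₂S) = √(44.01/34.08) = 1.136.
With d_H₂S + d_N₂O = 2.97 m, d_N₂O = 2.97/(1 + 1.136) = 1.390 m.
d_H₂S = 2.97 − 1.390 = 1.580 m.

1.580 m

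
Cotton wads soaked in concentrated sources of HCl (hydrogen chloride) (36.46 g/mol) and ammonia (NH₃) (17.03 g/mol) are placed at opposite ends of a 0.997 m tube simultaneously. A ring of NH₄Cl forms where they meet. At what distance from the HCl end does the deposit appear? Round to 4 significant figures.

Graham's law gives d_HCl/d_NH₃ = rate_HCl/rate_NH₃ = √(M_NH₃/M_HCl) = √(17.03/36.46) = 0.6834.
With d_HCl + d_NH₃ = 0.997 m, d_NH₃ = 0.997/(1 + 0.6834) = 0.5922 m.
d_HCl = 0.997 − 0.5922 = 0.4048 m.

0.4048 m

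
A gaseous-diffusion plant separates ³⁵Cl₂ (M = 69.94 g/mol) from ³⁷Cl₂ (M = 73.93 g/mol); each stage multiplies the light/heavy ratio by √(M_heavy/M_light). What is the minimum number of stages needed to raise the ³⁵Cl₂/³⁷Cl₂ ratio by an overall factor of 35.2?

With α = √(73.93/69.94) per stage, ln α = ½ ln(1.05705) = 0.02774.
Need α^N ≥ 35.2 ⇒ N ≥ ln(35.2) / ln α = 3.561 / 0.02774 = 128.37.
So at least 129 stages are needed.

129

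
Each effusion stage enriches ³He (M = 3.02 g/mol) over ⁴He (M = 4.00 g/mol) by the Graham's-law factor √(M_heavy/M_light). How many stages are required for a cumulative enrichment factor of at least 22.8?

23

Single-stage factor α = √(4.00/3.02), so ln α = ½ ln(1.32450) = 0.1405.
Need α^N ≥ 22.8 ⇒ N ≥ ln(22.8) / ln α = 3.127 / 0.1405 = 22.25.
Minimum whole number of stages: N = 23.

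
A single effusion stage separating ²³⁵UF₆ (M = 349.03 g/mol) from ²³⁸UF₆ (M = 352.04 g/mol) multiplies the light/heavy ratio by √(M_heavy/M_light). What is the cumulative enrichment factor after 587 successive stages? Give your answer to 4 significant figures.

After 587 stages the ratio has grown by (√(352.04/349.03))^587 = (352.04/349.03)^(587/2).
= 1.00862^(587/2) = 12.43.

12.43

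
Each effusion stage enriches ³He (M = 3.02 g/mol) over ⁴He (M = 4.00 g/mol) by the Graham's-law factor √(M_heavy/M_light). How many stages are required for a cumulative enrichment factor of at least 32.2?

25

With α = √(4.00/3.02) per stage, ln α = ½ ln(1.32450) = 0.1405.
Need α^N ≥ 32.2 ⇒ N ≥ ln(32.2) / ln α = 3.472 / 0.1405 = 24.71.
Rounding up, N = 25 stages.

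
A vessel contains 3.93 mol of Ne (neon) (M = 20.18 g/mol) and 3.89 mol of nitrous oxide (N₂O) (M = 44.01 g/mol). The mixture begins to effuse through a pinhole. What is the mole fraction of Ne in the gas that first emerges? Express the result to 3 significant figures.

0.599

Effusion rate of each component ∝ n_i/√M_i (partial pressure × 1/√M).
x_Ne(eff) = (n_Ne/√M_Ne) / (n_Ne/√M_Ne + n_N₂O/√M_N₂O)
= (3.93/√20.18) / (3.93/√20.18 + 3.89/√44.01) = 0.8748/(0.8748 + 0.5864) = 0.599.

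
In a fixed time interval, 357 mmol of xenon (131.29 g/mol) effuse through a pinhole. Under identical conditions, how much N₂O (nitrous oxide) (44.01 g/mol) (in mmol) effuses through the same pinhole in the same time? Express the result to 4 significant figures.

Since effusion rate ∝ 1/√M, rate_N₂O/rate_Xe = √(M_Xe/M_N₂O) = √(131.29/44.01) = √2.983 = 1.727.
So the amount for N₂O is 357 × 1.727 = 616.6 mmol.

616.6 mmol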